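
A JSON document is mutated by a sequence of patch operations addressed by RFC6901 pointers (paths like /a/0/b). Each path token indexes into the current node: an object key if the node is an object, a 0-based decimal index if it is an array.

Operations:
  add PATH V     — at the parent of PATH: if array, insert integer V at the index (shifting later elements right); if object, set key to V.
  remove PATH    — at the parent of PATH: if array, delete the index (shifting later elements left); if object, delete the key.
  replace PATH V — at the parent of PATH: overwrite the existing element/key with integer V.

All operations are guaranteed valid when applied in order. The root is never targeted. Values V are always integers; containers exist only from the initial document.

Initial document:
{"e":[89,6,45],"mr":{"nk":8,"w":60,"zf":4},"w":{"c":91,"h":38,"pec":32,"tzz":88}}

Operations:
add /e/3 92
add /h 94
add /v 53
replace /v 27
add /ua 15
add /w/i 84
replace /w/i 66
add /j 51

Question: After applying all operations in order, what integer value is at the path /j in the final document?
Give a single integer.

After op 1 (add /e/3 92): {"e":[89,6,45,92],"mr":{"nk":8,"w":60,"zf":4},"w":{"c":91,"h":38,"pec":32,"tzz":88}}
After op 2 (add /h 94): {"e":[89,6,45,92],"h":94,"mr":{"nk":8,"w":60,"zf":4},"w":{"c":91,"h":38,"pec":32,"tzz":88}}
After op 3 (add /v 53): {"e":[89,6,45,92],"h":94,"mr":{"nk":8,"w":60,"zf":4},"v":53,"w":{"c":91,"h":38,"pec":32,"tzz":88}}
After op 4 (replace /v 27): {"e":[89,6,45,92],"h":94,"mr":{"nk":8,"w":60,"zf":4},"v":27,"w":{"c":91,"h":38,"pec":32,"tzz":88}}
After op 5 (add /ua 15): {"e":[89,6,45,92],"h":94,"mr":{"nk":8,"w":60,"zf":4},"ua":15,"v":27,"w":{"c":91,"h":38,"pec":32,"tzz":88}}
After op 6 (add /w/i 84): {"e":[89,6,45,92],"h":94,"mr":{"nk":8,"w":60,"zf":4},"ua":15,"v":27,"w":{"c":91,"h":38,"i":84,"pec":32,"tzz":88}}
After op 7 (replace /w/i 66): {"e":[89,6,45,92],"h":94,"mr":{"nk":8,"w":60,"zf":4},"ua":15,"v":27,"w":{"c":91,"h":38,"i":66,"pec":32,"tzz":88}}
After op 8 (add /j 51): {"e":[89,6,45,92],"h":94,"j":51,"mr":{"nk":8,"w":60,"zf":4},"ua":15,"v":27,"w":{"c":91,"h":38,"i":66,"pec":32,"tzz":88}}
Value at /j: 51

Answer: 51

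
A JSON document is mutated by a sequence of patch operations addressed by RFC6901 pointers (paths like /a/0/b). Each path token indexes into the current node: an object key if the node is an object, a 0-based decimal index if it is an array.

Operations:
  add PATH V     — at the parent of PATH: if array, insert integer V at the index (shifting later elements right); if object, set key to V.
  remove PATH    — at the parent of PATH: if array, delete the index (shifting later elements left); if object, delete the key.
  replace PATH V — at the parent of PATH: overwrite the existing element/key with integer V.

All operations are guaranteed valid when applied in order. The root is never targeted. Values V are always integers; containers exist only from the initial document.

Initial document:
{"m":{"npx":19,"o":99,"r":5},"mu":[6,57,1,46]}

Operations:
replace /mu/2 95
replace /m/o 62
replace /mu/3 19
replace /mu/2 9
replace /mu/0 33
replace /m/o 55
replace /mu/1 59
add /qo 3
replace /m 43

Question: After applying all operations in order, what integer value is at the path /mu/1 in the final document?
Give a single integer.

After op 1 (replace /mu/2 95): {"m":{"npx":19,"o":99,"r":5},"mu":[6,57,95,46]}
After op 2 (replace /m/o 62): {"m":{"npx":19,"o":62,"r":5},"mu":[6,57,95,46]}
After op 3 (replace /mu/3 19): {"m":{"npx":19,"o":62,"r":5},"mu":[6,57,95,19]}
After op 4 (replace /mu/2 9): {"m":{"npx":19,"o":62,"r":5},"mu":[6,57,9,19]}
After op 5 (replace /mu/0 33): {"m":{"npx":19,"o":62,"r":5},"mu":[33,57,9,19]}
After op 6 (replace /m/o 55): {"m":{"npx":19,"o":55,"r":5},"mu":[33,57,9,19]}
After op 7 (replace /mu/1 59): {"m":{"npx":19,"o":55,"r":5},"mu":[33,59,9,19]}
After op 8 (add /qo 3): {"m":{"npx":19,"o":55,"r":5},"mu":[33,59,9,19],"qo":3}
After op 9 (replace /m 43): {"m":43,"mu":[33,59,9,19],"qo":3}
Value at /mu/1: 59

Answer: 59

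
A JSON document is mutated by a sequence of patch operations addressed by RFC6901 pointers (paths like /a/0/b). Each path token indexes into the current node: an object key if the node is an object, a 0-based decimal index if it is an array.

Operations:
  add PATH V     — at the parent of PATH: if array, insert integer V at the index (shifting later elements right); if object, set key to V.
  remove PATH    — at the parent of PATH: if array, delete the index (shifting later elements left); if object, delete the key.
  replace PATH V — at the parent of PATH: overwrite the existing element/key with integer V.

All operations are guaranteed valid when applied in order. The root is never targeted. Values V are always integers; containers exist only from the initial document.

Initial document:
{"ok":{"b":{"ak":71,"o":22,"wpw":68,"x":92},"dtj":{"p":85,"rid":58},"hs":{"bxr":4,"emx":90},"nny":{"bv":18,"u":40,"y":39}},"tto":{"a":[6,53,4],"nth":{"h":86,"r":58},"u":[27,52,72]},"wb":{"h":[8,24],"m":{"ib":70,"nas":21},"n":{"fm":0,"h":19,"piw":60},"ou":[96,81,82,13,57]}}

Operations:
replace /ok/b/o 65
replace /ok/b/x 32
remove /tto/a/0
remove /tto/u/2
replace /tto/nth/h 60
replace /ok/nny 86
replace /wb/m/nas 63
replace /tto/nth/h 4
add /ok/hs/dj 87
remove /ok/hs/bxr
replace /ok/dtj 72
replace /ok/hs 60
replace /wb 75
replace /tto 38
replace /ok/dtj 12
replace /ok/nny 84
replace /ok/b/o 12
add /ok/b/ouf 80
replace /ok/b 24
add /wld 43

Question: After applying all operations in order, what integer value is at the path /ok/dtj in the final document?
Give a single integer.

Answer: 12

Derivation:
After op 1 (replace /ok/b/o 65): {"ok":{"b":{"ak":71,"o":65,"wpw":68,"x":92},"dtj":{"p":85,"rid":58},"hs":{"bxr":4,"emx":90},"nny":{"bv":18,"u":40,"y":39}},"tto":{"a":[6,53,4],"nth":{"h":86,"r":58},"u":[27,52,72]},"wb":{"h":[8,24],"m":{"ib":70,"nas":21},"n":{"fm":0,"h":19,"piw":60},"ou":[96,81,82,13,57]}}
After op 2 (replace /ok/b/x 32): {"ok":{"b":{"ak":71,"o":65,"wpw":68,"x":32},"dtj":{"p":85,"rid":58},"hs":{"bxr":4,"emx":90},"nny":{"bv":18,"u":40,"y":39}},"tto":{"a":[6,53,4],"nth":{"h":86,"r":58},"u":[27,52,72]},"wb":{"h":[8,24],"m":{"ib":70,"nas":21},"n":{"fm":0,"h":19,"piw":60},"ou":[96,81,82,13,57]}}
After op 3 (remove /tto/a/0): {"ok":{"b":{"ak":71,"o":65,"wpw":68,"x":32},"dtj":{"p":85,"rid":58},"hs":{"bxr":4,"emx":90},"nny":{"bv":18,"u":40,"y":39}},"tto":{"a":[53,4],"nth":{"h":86,"r":58},"u":[27,52,72]},"wb":{"h":[8,24],"m":{"ib":70,"nas":21},"n":{"fm":0,"h":19,"piw":60},"ou":[96,81,82,13,57]}}
After op 4 (remove /tto/u/2): {"ok":{"b":{"ak":71,"o":65,"wpw":68,"x":32},"dtj":{"p":85,"rid":58},"hs":{"bxr":4,"emx":90},"nny":{"bv":18,"u":40,"y":39}},"tto":{"a":[53,4],"nth":{"h":86,"r":58},"u":[27,52]},"wb":{"h":[8,24],"m":{"ib":70,"nas":21},"n":{"fm":0,"h":19,"piw":60},"ou":[96,81,82,13,57]}}
After op 5 (replace /tto/nth/h 60): {"ok":{"b":{"ak":71,"o":65,"wpw":68,"x":32},"dtj":{"p":85,"rid":58},"hs":{"bxr":4,"emx":90},"nny":{"bv":18,"u":40,"y":39}},"tto":{"a":[53,4],"nth":{"h":60,"r":58},"u":[27,52]},"wb":{"h":[8,24],"m":{"ib":70,"nas":21},"n":{"fm":0,"h":19,"piw":60},"ou":[96,81,82,13,57]}}
After op 6 (replace /ok/nny 86): {"ok":{"b":{"ak":71,"o":65,"wpw":68,"x":32},"dtj":{"p":85,"rid":58},"hs":{"bxr":4,"emx":90},"nny":86},"tto":{"a":[53,4],"nth":{"h":60,"r":58},"u":[27,52]},"wb":{"h":[8,24],"m":{"ib":70,"nas":21},"n":{"fm":0,"h":19,"piw":60},"ou":[96,81,82,13,57]}}
After op 7 (replace /wb/m/nas 63): {"ok":{"b":{"ak":71,"o":65,"wpw":68,"x":32},"dtj":{"p":85,"rid":58},"hs":{"bxr":4,"emx":90},"nny":86},"tto":{"a":[53,4],"nth":{"h":60,"r":58},"u":[27,52]},"wb":{"h":[8,24],"m":{"ib":70,"nas":63},"n":{"fm":0,"h":19,"piw":60},"ou":[96,81,82,13,57]}}
After op 8 (replace /tto/nth/h 4): {"ok":{"b":{"ak":71,"o":65,"wpw":68,"x":32},"dtj":{"p":85,"rid":58},"hs":{"bxr":4,"emx":90},"nny":86},"tto":{"a":[53,4],"nth":{"h":4,"r":58},"u":[27,52]},"wb":{"h":[8,24],"m":{"ib":70,"nas":63},"n":{"fm":0,"h":19,"piw":60},"ou":[96,81,82,13,57]}}
After op 9 (add /ok/hs/dj 87): {"ok":{"b":{"ak":71,"o":65,"wpw":68,"x":32},"dtj":{"p":85,"rid":58},"hs":{"bxr":4,"dj":87,"emx":90},"nny":86},"tto":{"a":[53,4],"nth":{"h":4,"r":58},"u":[27,52]},"wb":{"h":[8,24],"m":{"ib":70,"nas":63},"n":{"fm":0,"h":19,"piw":60},"ou":[96,81,82,13,57]}}
After op 10 (remove /ok/hs/bxr): {"ok":{"b":{"ak":71,"o":65,"wpw":68,"x":32},"dtj":{"p":85,"rid":58},"hs":{"dj":87,"emx":90},"nny":86},"tto":{"a":[53,4],"nth":{"h":4,"r":58},"u":[27,52]},"wb":{"h":[8,24],"m":{"ib":70,"nas":63},"n":{"fm":0,"h":19,"piw":60},"ou":[96,81,82,13,57]}}
After op 11 (replace /ok/dtj 72): {"ok":{"b":{"ak":71,"o":65,"wpw":68,"x":32},"dtj":72,"hs":{"dj":87,"emx":90},"nny":86},"tto":{"a":[53,4],"nth":{"h":4,"r":58},"u":[27,52]},"wb":{"h":[8,24],"m":{"ib":70,"nas":63},"n":{"fm":0,"h":19,"piw":60},"ou":[96,81,82,13,57]}}
After op 12 (replace /ok/hs 60): {"ok":{"b":{"ak":71,"o":65,"wpw":68,"x":32},"dtj":72,"hs":60,"nny":86},"tto":{"a":[53,4],"nth":{"h":4,"r":58},"u":[27,52]},"wb":{"h":[8,24],"m":{"ib":70,"nas":63},"n":{"fm":0,"h":19,"piw":60},"ou":[96,81,82,13,57]}}
After op 13 (replace /wb 75): {"ok":{"b":{"ak":71,"o":65,"wpw":68,"x":32},"dtj":72,"hs":60,"nny":86},"tto":{"a":[53,4],"nth":{"h":4,"r":58},"u":[27,52]},"wb":75}
After op 14 (replace /tto 38): {"ok":{"b":{"ak":71,"o":65,"wpw":68,"x":32},"dtj":72,"hs":60,"nny":86},"tto":38,"wb":75}
After op 15 (replace /ok/dtj 12): {"ok":{"b":{"ak":71,"o":65,"wpw":68,"x":32},"dtj":12,"hs":60,"nny":86},"tto":38,"wb":75}
After op 16 (replace /ok/nny 84): {"ok":{"b":{"ak":71,"o":65,"wpw":68,"x":32},"dtj":12,"hs":60,"nny":84},"tto":38,"wb":75}
After op 17 (replace /ok/b/o 12): {"ok":{"b":{"ak":71,"o":12,"wpw":68,"x":32},"dtj":12,"hs":60,"nny":84},"tto":38,"wb":75}
After op 18 (add /ok/b/ouf 80): {"ok":{"b":{"ak":71,"o":12,"ouf":80,"wpw":68,"x":32},"dtj":12,"hs":60,"nny":84},"tto":38,"wb":75}
After op 19 (replace /ok/b 24): {"ok":{"b":24,"dtj":12,"hs":60,"nny":84},"tto":38,"wb":75}
After op 20 (add /wld 43): {"ok":{"b":24,"dtj":12,"hs":60,"nny":84},"tto":38,"wb":75,"wld":43}
Value at /ok/dtj: 12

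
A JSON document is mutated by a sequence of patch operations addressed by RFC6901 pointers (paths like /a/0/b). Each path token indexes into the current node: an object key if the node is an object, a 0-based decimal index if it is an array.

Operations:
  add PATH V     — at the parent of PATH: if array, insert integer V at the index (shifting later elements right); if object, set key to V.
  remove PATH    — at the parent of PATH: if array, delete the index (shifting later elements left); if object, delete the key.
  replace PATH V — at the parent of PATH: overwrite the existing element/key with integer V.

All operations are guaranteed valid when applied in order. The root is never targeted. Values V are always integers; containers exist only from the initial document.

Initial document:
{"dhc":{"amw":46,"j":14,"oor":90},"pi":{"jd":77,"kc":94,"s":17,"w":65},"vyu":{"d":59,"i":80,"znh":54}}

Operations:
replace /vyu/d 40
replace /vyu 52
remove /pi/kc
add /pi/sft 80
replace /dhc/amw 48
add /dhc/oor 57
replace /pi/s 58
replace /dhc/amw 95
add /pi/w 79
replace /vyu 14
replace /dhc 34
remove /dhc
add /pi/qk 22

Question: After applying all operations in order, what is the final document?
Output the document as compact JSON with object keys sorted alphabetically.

Answer: {"pi":{"jd":77,"qk":22,"s":58,"sft":80,"w":79},"vyu":14}

Derivation:
After op 1 (replace /vyu/d 40): {"dhc":{"amw":46,"j":14,"oor":90},"pi":{"jd":77,"kc":94,"s":17,"w":65},"vyu":{"d":40,"i":80,"znh":54}}
After op 2 (replace /vyu 52): {"dhc":{"amw":46,"j":14,"oor":90},"pi":{"jd":77,"kc":94,"s":17,"w":65},"vyu":52}
After op 3 (remove /pi/kc): {"dhc":{"amw":46,"j":14,"oor":90},"pi":{"jd":77,"s":17,"w":65},"vyu":52}
After op 4 (add /pi/sft 80): {"dhc":{"amw":46,"j":14,"oor":90},"pi":{"jd":77,"s":17,"sft":80,"w":65},"vyu":52}
After op 5 (replace /dhc/amw 48): {"dhc":{"amw":48,"j":14,"oor":90},"pi":{"jd":77,"s":17,"sft":80,"w":65},"vyu":52}
After op 6 (add /dhc/oor 57): {"dhc":{"amw":48,"j":14,"oor":57},"pi":{"jd":77,"s":17,"sft":80,"w":65},"vyu":52}
After op 7 (replace /pi/s 58): {"dhc":{"amw":48,"j":14,"oor":57},"pi":{"jd":77,"s":58,"sft":80,"w":65},"vyu":52}
After op 8 (replace /dhc/amw 95): {"dhc":{"amw":95,"j":14,"oor":57},"pi":{"jd":77,"s":58,"sft":80,"w":65},"vyu":52}
After op 9 (add /pi/w 79): {"dhc":{"amw":95,"j":14,"oor":57},"pi":{"jd":77,"s":58,"sft":80,"w":79},"vyu":52}
After op 10 (replace /vyu 14): {"dhc":{"amw":95,"j":14,"oor":57},"pi":{"jd":77,"s":58,"sft":80,"w":79},"vyu":14}
After op 11 (replace /dhc 34): {"dhc":34,"pi":{"jd":77,"s":58,"sft":80,"w":79},"vyu":14}
After op 12 (remove /dhc): {"pi":{"jd":77,"s":58,"sft":80,"w":79},"vyu":14}
After op 13 (add /pi/qk 22): {"pi":{"jd":77,"qk":22,"s":58,"sft":80,"w":79},"vyu":14}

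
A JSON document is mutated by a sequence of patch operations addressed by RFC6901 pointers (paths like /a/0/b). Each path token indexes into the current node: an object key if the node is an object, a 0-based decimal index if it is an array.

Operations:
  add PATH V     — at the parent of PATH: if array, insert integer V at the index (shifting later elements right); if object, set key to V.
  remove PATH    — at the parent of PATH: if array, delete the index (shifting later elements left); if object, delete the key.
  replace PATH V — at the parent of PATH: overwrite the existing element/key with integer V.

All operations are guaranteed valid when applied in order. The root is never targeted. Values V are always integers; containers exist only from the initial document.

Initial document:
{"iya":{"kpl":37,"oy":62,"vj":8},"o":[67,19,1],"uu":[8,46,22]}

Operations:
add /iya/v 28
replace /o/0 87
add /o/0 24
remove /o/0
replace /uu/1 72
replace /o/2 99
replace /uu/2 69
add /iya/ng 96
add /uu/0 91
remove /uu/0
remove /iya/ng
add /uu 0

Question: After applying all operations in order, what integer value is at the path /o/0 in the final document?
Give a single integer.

Answer: 87

Derivation:
After op 1 (add /iya/v 28): {"iya":{"kpl":37,"oy":62,"v":28,"vj":8},"o":[67,19,1],"uu":[8,46,22]}
After op 2 (replace /o/0 87): {"iya":{"kpl":37,"oy":62,"v":28,"vj":8},"o":[87,19,1],"uu":[8,46,22]}
After op 3 (add /o/0 24): {"iya":{"kpl":37,"oy":62,"v":28,"vj":8},"o":[24,87,19,1],"uu":[8,46,22]}
After op 4 (remove /o/0): {"iya":{"kpl":37,"oy":62,"v":28,"vj":8},"o":[87,19,1],"uu":[8,46,22]}
After op 5 (replace /uu/1 72): {"iya":{"kpl":37,"oy":62,"v":28,"vj":8},"o":[87,19,1],"uu":[8,72,22]}
After op 6 (replace /o/2 99): {"iya":{"kpl":37,"oy":62,"v":28,"vj":8},"o":[87,19,99],"uu":[8,72,22]}
After op 7 (replace /uu/2 69): {"iya":{"kpl":37,"oy":62,"v":28,"vj":8},"o":[87,19,99],"uu":[8,72,69]}
After op 8 (add /iya/ng 96): {"iya":{"kpl":37,"ng":96,"oy":62,"v":28,"vj":8},"o":[87,19,99],"uu":[8,72,69]}
After op 9 (add /uu/0 91): {"iya":{"kpl":37,"ng":96,"oy":62,"v":28,"vj":8},"o":[87,19,99],"uu":[91,8,72,69]}
After op 10 (remove /uu/0): {"iya":{"kpl":37,"ng":96,"oy":62,"v":28,"vj":8},"o":[87,19,99],"uu":[8,72,69]}
After op 11 (remove /iya/ng): {"iya":{"kpl":37,"oy":62,"v":28,"vj":8},"o":[87,19,99],"uu":[8,72,69]}
After op 12 (add /uu 0): {"iya":{"kpl":37,"oy":62,"v":28,"vj":8},"o":[87,19,99],"uu":0}
Value at /o/0: 87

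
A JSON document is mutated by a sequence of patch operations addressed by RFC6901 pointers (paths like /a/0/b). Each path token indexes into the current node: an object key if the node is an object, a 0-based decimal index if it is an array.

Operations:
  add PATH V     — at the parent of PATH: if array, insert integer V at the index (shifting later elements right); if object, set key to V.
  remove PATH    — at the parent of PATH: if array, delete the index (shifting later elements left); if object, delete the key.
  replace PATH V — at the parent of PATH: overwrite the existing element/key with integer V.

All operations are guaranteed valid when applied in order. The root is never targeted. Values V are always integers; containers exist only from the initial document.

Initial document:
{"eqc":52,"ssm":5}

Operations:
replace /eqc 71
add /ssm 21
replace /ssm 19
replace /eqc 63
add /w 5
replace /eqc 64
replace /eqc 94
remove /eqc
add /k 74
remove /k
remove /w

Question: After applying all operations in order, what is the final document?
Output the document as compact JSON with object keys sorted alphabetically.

After op 1 (replace /eqc 71): {"eqc":71,"ssm":5}
After op 2 (add /ssm 21): {"eqc":71,"ssm":21}
After op 3 (replace /ssm 19): {"eqc":71,"ssm":19}
After op 4 (replace /eqc 63): {"eqc":63,"ssm":19}
After op 5 (add /w 5): {"eqc":63,"ssm":19,"w":5}
After op 6 (replace /eqc 64): {"eqc":64,"ssm":19,"w":5}
After op 7 (replace /eqc 94): {"eqc":94,"ssm":19,"w":5}
After op 8 (remove /eqc): {"ssm":19,"w":5}
After op 9 (add /k 74): {"k":74,"ssm":19,"w":5}
After op 10 (remove /k): {"ssm":19,"w":5}
After op 11 (remove /w): {"ssm":19}

Answer: {"ssm":19}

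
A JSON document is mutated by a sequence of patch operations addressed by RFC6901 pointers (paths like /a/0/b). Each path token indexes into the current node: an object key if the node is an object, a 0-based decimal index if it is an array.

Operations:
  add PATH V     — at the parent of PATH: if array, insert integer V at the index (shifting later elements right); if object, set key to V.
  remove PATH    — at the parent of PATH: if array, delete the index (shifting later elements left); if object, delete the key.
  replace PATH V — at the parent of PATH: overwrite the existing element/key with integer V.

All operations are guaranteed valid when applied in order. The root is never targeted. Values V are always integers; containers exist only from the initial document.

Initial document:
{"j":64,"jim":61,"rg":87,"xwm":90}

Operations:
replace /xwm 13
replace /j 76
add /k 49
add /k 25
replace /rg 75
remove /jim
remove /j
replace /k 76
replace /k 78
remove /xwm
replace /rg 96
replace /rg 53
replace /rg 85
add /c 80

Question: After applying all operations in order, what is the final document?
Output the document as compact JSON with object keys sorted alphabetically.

Answer: {"c":80,"k":78,"rg":85}

Derivation:
After op 1 (replace /xwm 13): {"j":64,"jim":61,"rg":87,"xwm":13}
After op 2 (replace /j 76): {"j":76,"jim":61,"rg":87,"xwm":13}
After op 3 (add /k 49): {"j":76,"jim":61,"k":49,"rg":87,"xwm":13}
After op 4 (add /k 25): {"j":76,"jim":61,"k":25,"rg":87,"xwm":13}
After op 5 (replace /rg 75): {"j":76,"jim":61,"k":25,"rg":75,"xwm":13}
After op 6 (remove /jim): {"j":76,"k":25,"rg":75,"xwm":13}
After op 7 (remove /j): {"k":25,"rg":75,"xwm":13}
After op 8 (replace /k 76): {"k":76,"rg":75,"xwm":13}
After op 9 (replace /k 78): {"k":78,"rg":75,"xwm":13}
After op 10 (remove /xwm): {"k":78,"rg":75}
After op 11 (replace /rg 96): {"k":78,"rg":96}
After op 12 (replace /rg 53): {"k":78,"rg":53}
After op 13 (replace /rg 85): {"k":78,"rg":85}
After op 14 (add /c 80): {"c":80,"k":78,"rg":85}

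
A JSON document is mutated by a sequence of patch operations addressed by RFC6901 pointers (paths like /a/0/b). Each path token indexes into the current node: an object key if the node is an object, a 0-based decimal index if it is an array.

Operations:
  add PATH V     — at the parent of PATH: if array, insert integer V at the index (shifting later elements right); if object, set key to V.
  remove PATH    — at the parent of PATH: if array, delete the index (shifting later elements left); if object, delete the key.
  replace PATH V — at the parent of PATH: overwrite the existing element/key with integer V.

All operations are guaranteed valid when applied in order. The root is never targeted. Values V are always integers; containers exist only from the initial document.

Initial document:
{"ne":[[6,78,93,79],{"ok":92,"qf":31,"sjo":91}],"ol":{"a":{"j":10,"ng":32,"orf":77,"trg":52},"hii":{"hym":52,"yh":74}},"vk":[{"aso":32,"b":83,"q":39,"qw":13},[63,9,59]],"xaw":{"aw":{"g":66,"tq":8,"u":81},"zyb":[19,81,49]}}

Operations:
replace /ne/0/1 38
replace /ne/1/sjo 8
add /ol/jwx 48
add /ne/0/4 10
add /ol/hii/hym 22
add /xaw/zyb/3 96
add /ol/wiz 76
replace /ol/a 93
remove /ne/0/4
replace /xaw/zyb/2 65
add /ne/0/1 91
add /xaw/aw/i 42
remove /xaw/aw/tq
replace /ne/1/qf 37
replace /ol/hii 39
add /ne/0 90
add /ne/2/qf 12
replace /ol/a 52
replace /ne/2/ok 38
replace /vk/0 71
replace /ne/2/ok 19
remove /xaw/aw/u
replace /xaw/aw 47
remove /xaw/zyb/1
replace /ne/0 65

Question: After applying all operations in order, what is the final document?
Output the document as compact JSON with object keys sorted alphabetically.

Answer: {"ne":[65,[6,91,38,93,79],{"ok":19,"qf":12,"sjo":8}],"ol":{"a":52,"hii":39,"jwx":48,"wiz":76},"vk":[71,[63,9,59]],"xaw":{"aw":47,"zyb":[19,65,96]}}

Derivation:
After op 1 (replace /ne/0/1 38): {"ne":[[6,38,93,79],{"ok":92,"qf":31,"sjo":91}],"ol":{"a":{"j":10,"ng":32,"orf":77,"trg":52},"hii":{"hym":52,"yh":74}},"vk":[{"aso":32,"b":83,"q":39,"qw":13},[63,9,59]],"xaw":{"aw":{"g":66,"tq":8,"u":81},"zyb":[19,81,49]}}
After op 2 (replace /ne/1/sjo 8): {"ne":[[6,38,93,79],{"ok":92,"qf":31,"sjo":8}],"ol":{"a":{"j":10,"ng":32,"orf":77,"trg":52},"hii":{"hym":52,"yh":74}},"vk":[{"aso":32,"b":83,"q":39,"qw":13},[63,9,59]],"xaw":{"aw":{"g":66,"tq":8,"u":81},"zyb":[19,81,49]}}
After op 3 (add /ol/jwx 48): {"ne":[[6,38,93,79],{"ok":92,"qf":31,"sjo":8}],"ol":{"a":{"j":10,"ng":32,"orf":77,"trg":52},"hii":{"hym":52,"yh":74},"jwx":48},"vk":[{"aso":32,"b":83,"q":39,"qw":13},[63,9,59]],"xaw":{"aw":{"g":66,"tq":8,"u":81},"zyb":[19,81,49]}}
After op 4 (add /ne/0/4 10): {"ne":[[6,38,93,79,10],{"ok":92,"qf":31,"sjo":8}],"ol":{"a":{"j":10,"ng":32,"orf":77,"trg":52},"hii":{"hym":52,"yh":74},"jwx":48},"vk":[{"aso":32,"b":83,"q":39,"qw":13},[63,9,59]],"xaw":{"aw":{"g":66,"tq":8,"u":81},"zyb":[19,81,49]}}
After op 5 (add /ol/hii/hym 22): {"ne":[[6,38,93,79,10],{"ok":92,"qf":31,"sjo":8}],"ol":{"a":{"j":10,"ng":32,"orf":77,"trg":52},"hii":{"hym":22,"yh":74},"jwx":48},"vk":[{"aso":32,"b":83,"q":39,"qw":13},[63,9,59]],"xaw":{"aw":{"g":66,"tq":8,"u":81},"zyb":[19,81,49]}}
After op 6 (add /xaw/zyb/3 96): {"ne":[[6,38,93,79,10],{"ok":92,"qf":31,"sjo":8}],"ol":{"a":{"j":10,"ng":32,"orf":77,"trg":52},"hii":{"hym":22,"yh":74},"jwx":48},"vk":[{"aso":32,"b":83,"q":39,"qw":13},[63,9,59]],"xaw":{"aw":{"g":66,"tq":8,"u":81},"zyb":[19,81,49,96]}}
After op 7 (add /ol/wiz 76): {"ne":[[6,38,93,79,10],{"ok":92,"qf":31,"sjo":8}],"ol":{"a":{"j":10,"ng":32,"orf":77,"trg":52},"hii":{"hym":22,"yh":74},"jwx":48,"wiz":76},"vk":[{"aso":32,"b":83,"q":39,"qw":13},[63,9,59]],"xaw":{"aw":{"g":66,"tq":8,"u":81},"zyb":[19,81,49,96]}}
After op 8 (replace /ol/a 93): {"ne":[[6,38,93,79,10],{"ok":92,"qf":31,"sjo":8}],"ol":{"a":93,"hii":{"hym":22,"yh":74},"jwx":48,"wiz":76},"vk":[{"aso":32,"b":83,"q":39,"qw":13},[63,9,59]],"xaw":{"aw":{"g":66,"tq":8,"u":81},"zyb":[19,81,49,96]}}
After op 9 (remove /ne/0/4): {"ne":[[6,38,93,79],{"ok":92,"qf":31,"sjo":8}],"ol":{"a":93,"hii":{"hym":22,"yh":74},"jwx":48,"wiz":76},"vk":[{"aso":32,"b":83,"q":39,"qw":13},[63,9,59]],"xaw":{"aw":{"g":66,"tq":8,"u":81},"zyb":[19,81,49,96]}}
After op 10 (replace /xaw/zyb/2 65): {"ne":[[6,38,93,79],{"ok":92,"qf":31,"sjo":8}],"ol":{"a":93,"hii":{"hym":22,"yh":74},"jwx":48,"wiz":76},"vk":[{"aso":32,"b":83,"q":39,"qw":13},[63,9,59]],"xaw":{"aw":{"g":66,"tq":8,"u":81},"zyb":[19,81,65,96]}}
After op 11 (add /ne/0/1 91): {"ne":[[6,91,38,93,79],{"ok":92,"qf":31,"sjo":8}],"ol":{"a":93,"hii":{"hym":22,"yh":74},"jwx":48,"wiz":76},"vk":[{"aso":32,"b":83,"q":39,"qw":13},[63,9,59]],"xaw":{"aw":{"g":66,"tq":8,"u":81},"zyb":[19,81,65,96]}}
After op 12 (add /xaw/aw/i 42): {"ne":[[6,91,38,93,79],{"ok":92,"qf":31,"sjo":8}],"ol":{"a":93,"hii":{"hym":22,"yh":74},"jwx":48,"wiz":76},"vk":[{"aso":32,"b":83,"q":39,"qw":13},[63,9,59]],"xaw":{"aw":{"g":66,"i":42,"tq":8,"u":81},"zyb":[19,81,65,96]}}
After op 13 (remove /xaw/aw/tq): {"ne":[[6,91,38,93,79],{"ok":92,"qf":31,"sjo":8}],"ol":{"a":93,"hii":{"hym":22,"yh":74},"jwx":48,"wiz":76},"vk":[{"aso":32,"b":83,"q":39,"qw":13},[63,9,59]],"xaw":{"aw":{"g":66,"i":42,"u":81},"zyb":[19,81,65,96]}}
After op 14 (replace /ne/1/qf 37): {"ne":[[6,91,38,93,79],{"ok":92,"qf":37,"sjo":8}],"ol":{"a":93,"hii":{"hym":22,"yh":74},"jwx":48,"wiz":76},"vk":[{"aso":32,"b":83,"q":39,"qw":13},[63,9,59]],"xaw":{"aw":{"g":66,"i":42,"u":81},"zyb":[19,81,65,96]}}
After op 15 (replace /ol/hii 39): {"ne":[[6,91,38,93,79],{"ok":92,"qf":37,"sjo":8}],"ol":{"a":93,"hii":39,"jwx":48,"wiz":76},"vk":[{"aso":32,"b":83,"q":39,"qw":13},[63,9,59]],"xaw":{"aw":{"g":66,"i":42,"u":81},"zyb":[19,81,65,96]}}
After op 16 (add /ne/0 90): {"ne":[90,[6,91,38,93,79],{"ok":92,"qf":37,"sjo":8}],"ol":{"a":93,"hii":39,"jwx":48,"wiz":76},"vk":[{"aso":32,"b":83,"q":39,"qw":13},[63,9,59]],"xaw":{"aw":{"g":66,"i":42,"u":81},"zyb":[19,81,65,96]}}
After op 17 (add /ne/2/qf 12): {"ne":[90,[6,91,38,93,79],{"ok":92,"qf":12,"sjo":8}],"ol":{"a":93,"hii":39,"jwx":48,"wiz":76},"vk":[{"aso":32,"b":83,"q":39,"qw":13},[63,9,59]],"xaw":{"aw":{"g":66,"i":42,"u":81},"zyb":[19,81,65,96]}}
After op 18 (replace /ol/a 52): {"ne":[90,[6,91,38,93,79],{"ok":92,"qf":12,"sjo":8}],"ol":{"a":52,"hii":39,"jwx":48,"wiz":76},"vk":[{"aso":32,"b":83,"q":39,"qw":13},[63,9,59]],"xaw":{"aw":{"g":66,"i":42,"u":81},"zyb":[19,81,65,96]}}
After op 19 (replace /ne/2/ok 38): {"ne":[90,[6,91,38,93,79],{"ok":38,"qf":12,"sjo":8}],"ol":{"a":52,"hii":39,"jwx":48,"wiz":76},"vk":[{"aso":32,"b":83,"q":39,"qw":13},[63,9,59]],"xaw":{"aw":{"g":66,"i":42,"u":81},"zyb":[19,81,65,96]}}
After op 20 (replace /vk/0 71): {"ne":[90,[6,91,38,93,79],{"ok":38,"qf":12,"sjo":8}],"ol":{"a":52,"hii":39,"jwx":48,"wiz":76},"vk":[71,[63,9,59]],"xaw":{"aw":{"g":66,"i":42,"u":81},"zyb":[19,81,65,96]}}
After op 21 (replace /ne/2/ok 19): {"ne":[90,[6,91,38,93,79],{"ok":19,"qf":12,"sjo":8}],"ol":{"a":52,"hii":39,"jwx":48,"wiz":76},"vk":[71,[63,9,59]],"xaw":{"aw":{"g":66,"i":42,"u":81},"zyb":[19,81,65,96]}}
After op 22 (remove /xaw/aw/u): {"ne":[90,[6,91,38,93,79],{"ok":19,"qf":12,"sjo":8}],"ol":{"a":52,"hii":39,"jwx":48,"wiz":76},"vk":[71,[63,9,59]],"xaw":{"aw":{"g":66,"i":42},"zyb":[19,81,65,96]}}
After op 23 (replace /xaw/aw 47): {"ne":[90,[6,91,38,93,79],{"ok":19,"qf":12,"sjo":8}],"ol":{"a":52,"hii":39,"jwx":48,"wiz":76},"vk":[71,[63,9,59]],"xaw":{"aw":47,"zyb":[19,81,65,96]}}
After op 24 (remove /xaw/zyb/1): {"ne":[90,[6,91,38,93,79],{"ok":19,"qf":12,"sjo":8}],"ol":{"a":52,"hii":39,"jwx":48,"wiz":76},"vk":[71,[63,9,59]],"xaw":{"aw":47,"zyb":[19,65,96]}}
After op 25 (replace /ne/0 65): {"ne":[65,[6,91,38,93,79],{"ok":19,"qf":12,"sjo":8}],"ol":{"a":52,"hii":39,"jwx":48,"wiz":76},"vk":[71,[63,9,59]],"xaw":{"aw":47,"zyb":[19,65,96]}}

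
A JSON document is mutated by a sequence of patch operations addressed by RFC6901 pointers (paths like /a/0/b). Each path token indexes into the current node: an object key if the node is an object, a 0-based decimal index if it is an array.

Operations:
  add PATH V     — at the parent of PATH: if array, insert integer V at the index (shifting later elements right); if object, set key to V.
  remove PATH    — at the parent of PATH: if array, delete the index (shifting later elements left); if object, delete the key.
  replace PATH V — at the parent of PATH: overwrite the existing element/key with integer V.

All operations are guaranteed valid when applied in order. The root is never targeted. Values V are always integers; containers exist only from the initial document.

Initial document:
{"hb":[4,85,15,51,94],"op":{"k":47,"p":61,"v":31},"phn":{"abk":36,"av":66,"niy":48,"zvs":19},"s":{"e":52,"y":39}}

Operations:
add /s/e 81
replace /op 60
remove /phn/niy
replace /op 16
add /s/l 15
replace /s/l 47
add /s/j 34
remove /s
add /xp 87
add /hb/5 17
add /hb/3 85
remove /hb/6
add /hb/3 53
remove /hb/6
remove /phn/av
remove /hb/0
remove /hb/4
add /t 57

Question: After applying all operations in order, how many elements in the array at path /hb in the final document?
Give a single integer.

Answer: 4

Derivation:
After op 1 (add /s/e 81): {"hb":[4,85,15,51,94],"op":{"k":47,"p":61,"v":31},"phn":{"abk":36,"av":66,"niy":48,"zvs":19},"s":{"e":81,"y":39}}
After op 2 (replace /op 60): {"hb":[4,85,15,51,94],"op":60,"phn":{"abk":36,"av":66,"niy":48,"zvs":19},"s":{"e":81,"y":39}}
After op 3 (remove /phn/niy): {"hb":[4,85,15,51,94],"op":60,"phn":{"abk":36,"av":66,"zvs":19},"s":{"e":81,"y":39}}
After op 4 (replace /op 16): {"hb":[4,85,15,51,94],"op":16,"phn":{"abk":36,"av":66,"zvs":19},"s":{"e":81,"y":39}}
After op 5 (add /s/l 15): {"hb":[4,85,15,51,94],"op":16,"phn":{"abk":36,"av":66,"zvs":19},"s":{"e":81,"l":15,"y":39}}
After op 6 (replace /s/l 47): {"hb":[4,85,15,51,94],"op":16,"phn":{"abk":36,"av":66,"zvs":19},"s":{"e":81,"l":47,"y":39}}
After op 7 (add /s/j 34): {"hb":[4,85,15,51,94],"op":16,"phn":{"abk":36,"av":66,"zvs":19},"s":{"e":81,"j":34,"l":47,"y":39}}
After op 8 (remove /s): {"hb":[4,85,15,51,94],"op":16,"phn":{"abk":36,"av":66,"zvs":19}}
After op 9 (add /xp 87): {"hb":[4,85,15,51,94],"op":16,"phn":{"abk":36,"av":66,"zvs":19},"xp":87}
After op 10 (add /hb/5 17): {"hb":[4,85,15,51,94,17],"op":16,"phn":{"abk":36,"av":66,"zvs":19},"xp":87}
After op 11 (add /hb/3 85): {"hb":[4,85,15,85,51,94,17],"op":16,"phn":{"abk":36,"av":66,"zvs":19},"xp":87}
After op 12 (remove /hb/6): {"hb":[4,85,15,85,51,94],"op":16,"phn":{"abk":36,"av":66,"zvs":19},"xp":87}
After op 13 (add /hb/3 53): {"hb":[4,85,15,53,85,51,94],"op":16,"phn":{"abk":36,"av":66,"zvs":19},"xp":87}
After op 14 (remove /hb/6): {"hb":[4,85,15,53,85,51],"op":16,"phn":{"abk":36,"av":66,"zvs":19},"xp":87}
After op 15 (remove /phn/av): {"hb":[4,85,15,53,85,51],"op":16,"phn":{"abk":36,"zvs":19},"xp":87}
After op 16 (remove /hb/0): {"hb":[85,15,53,85,51],"op":16,"phn":{"abk":36,"zvs":19},"xp":87}
After op 17 (remove /hb/4): {"hb":[85,15,53,85],"op":16,"phn":{"abk":36,"zvs":19},"xp":87}
After op 18 (add /t 57): {"hb":[85,15,53,85],"op":16,"phn":{"abk":36,"zvs":19},"t":57,"xp":87}
Size at path /hb: 4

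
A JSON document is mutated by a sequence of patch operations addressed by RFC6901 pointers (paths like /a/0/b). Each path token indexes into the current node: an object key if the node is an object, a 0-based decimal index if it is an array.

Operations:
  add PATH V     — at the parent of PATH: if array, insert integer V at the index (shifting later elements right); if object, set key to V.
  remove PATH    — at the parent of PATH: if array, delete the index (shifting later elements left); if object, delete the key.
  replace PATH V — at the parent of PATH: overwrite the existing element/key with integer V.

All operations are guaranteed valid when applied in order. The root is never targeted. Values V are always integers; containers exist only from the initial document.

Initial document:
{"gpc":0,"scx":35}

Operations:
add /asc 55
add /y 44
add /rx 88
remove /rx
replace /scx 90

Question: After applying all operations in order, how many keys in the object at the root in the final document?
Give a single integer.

Answer: 4

Derivation:
After op 1 (add /asc 55): {"asc":55,"gpc":0,"scx":35}
After op 2 (add /y 44): {"asc":55,"gpc":0,"scx":35,"y":44}
After op 3 (add /rx 88): {"asc":55,"gpc":0,"rx":88,"scx":35,"y":44}
After op 4 (remove /rx): {"asc":55,"gpc":0,"scx":35,"y":44}
After op 5 (replace /scx 90): {"asc":55,"gpc":0,"scx":90,"y":44}
Size at the root: 4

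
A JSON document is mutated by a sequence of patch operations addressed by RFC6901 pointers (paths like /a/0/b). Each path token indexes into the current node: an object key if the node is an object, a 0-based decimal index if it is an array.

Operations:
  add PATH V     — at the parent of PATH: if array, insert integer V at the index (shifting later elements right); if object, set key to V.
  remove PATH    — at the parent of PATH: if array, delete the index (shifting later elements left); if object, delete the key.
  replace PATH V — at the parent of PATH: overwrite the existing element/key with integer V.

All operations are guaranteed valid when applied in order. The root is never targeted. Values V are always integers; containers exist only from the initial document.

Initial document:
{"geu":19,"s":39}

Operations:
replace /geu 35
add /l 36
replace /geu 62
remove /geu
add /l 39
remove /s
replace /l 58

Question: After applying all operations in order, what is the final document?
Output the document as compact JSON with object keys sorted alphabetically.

After op 1 (replace /geu 35): {"geu":35,"s":39}
After op 2 (add /l 36): {"geu":35,"l":36,"s":39}
After op 3 (replace /geu 62): {"geu":62,"l":36,"s":39}
After op 4 (remove /geu): {"l":36,"s":39}
After op 5 (add /l 39): {"l":39,"s":39}
After op 6 (remove /s): {"l":39}
After op 7 (replace /l 58): {"l":58}

Answer: {"l":58}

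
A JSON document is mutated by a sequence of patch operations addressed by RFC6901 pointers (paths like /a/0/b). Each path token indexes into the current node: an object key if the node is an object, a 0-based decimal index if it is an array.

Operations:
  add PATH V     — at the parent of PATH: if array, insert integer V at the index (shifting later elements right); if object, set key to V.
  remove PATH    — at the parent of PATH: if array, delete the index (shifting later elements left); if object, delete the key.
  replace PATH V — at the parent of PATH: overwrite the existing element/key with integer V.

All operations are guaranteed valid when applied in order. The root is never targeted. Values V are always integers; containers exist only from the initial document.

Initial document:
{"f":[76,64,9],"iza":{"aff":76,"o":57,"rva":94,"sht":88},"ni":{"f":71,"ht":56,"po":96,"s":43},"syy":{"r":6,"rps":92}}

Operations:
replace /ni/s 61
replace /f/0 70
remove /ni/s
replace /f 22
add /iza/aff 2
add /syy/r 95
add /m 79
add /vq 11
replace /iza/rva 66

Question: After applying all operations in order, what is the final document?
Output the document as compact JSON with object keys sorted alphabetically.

After op 1 (replace /ni/s 61): {"f":[76,64,9],"iza":{"aff":76,"o":57,"rva":94,"sht":88},"ni":{"f":71,"ht":56,"po":96,"s":61},"syy":{"r":6,"rps":92}}
After op 2 (replace /f/0 70): {"f":[70,64,9],"iza":{"aff":76,"o":57,"rva":94,"sht":88},"ni":{"f":71,"ht":56,"po":96,"s":61},"syy":{"r":6,"rps":92}}
After op 3 (remove /ni/s): {"f":[70,64,9],"iza":{"aff":76,"o":57,"rva":94,"sht":88},"ni":{"f":71,"ht":56,"po":96},"syy":{"r":6,"rps":92}}
After op 4 (replace /f 22): {"f":22,"iza":{"aff":76,"o":57,"rva":94,"sht":88},"ni":{"f":71,"ht":56,"po":96},"syy":{"r":6,"rps":92}}
After op 5 (add /iza/aff 2): {"f":22,"iza":{"aff":2,"o":57,"rva":94,"sht":88},"ni":{"f":71,"ht":56,"po":96},"syy":{"r":6,"rps":92}}
After op 6 (add /syy/r 95): {"f":22,"iza":{"aff":2,"o":57,"rva":94,"sht":88},"ni":{"f":71,"ht":56,"po":96},"syy":{"r":95,"rps":92}}
After op 7 (add /m 79): {"f":22,"iza":{"aff":2,"o":57,"rva":94,"sht":88},"m":79,"ni":{"f":71,"ht":56,"po":96},"syy":{"r":95,"rps":92}}
After op 8 (add /vq 11): {"f":22,"iza":{"aff":2,"o":57,"rva":94,"sht":88},"m":79,"ni":{"f":71,"ht":56,"po":96},"syy":{"r":95,"rps":92},"vq":11}
After op 9 (replace /iza/rva 66): {"f":22,"iza":{"aff":2,"o":57,"rva":66,"sht":88},"m":79,"ni":{"f":71,"ht":56,"po":96},"syy":{"r":95,"rps":92},"vq":11}

Answer: {"f":22,"iza":{"aff":2,"o":57,"rva":66,"sht":88},"m":79,"ni":{"f":71,"ht":56,"po":96},"syy":{"r":95,"rps":92},"vq":11}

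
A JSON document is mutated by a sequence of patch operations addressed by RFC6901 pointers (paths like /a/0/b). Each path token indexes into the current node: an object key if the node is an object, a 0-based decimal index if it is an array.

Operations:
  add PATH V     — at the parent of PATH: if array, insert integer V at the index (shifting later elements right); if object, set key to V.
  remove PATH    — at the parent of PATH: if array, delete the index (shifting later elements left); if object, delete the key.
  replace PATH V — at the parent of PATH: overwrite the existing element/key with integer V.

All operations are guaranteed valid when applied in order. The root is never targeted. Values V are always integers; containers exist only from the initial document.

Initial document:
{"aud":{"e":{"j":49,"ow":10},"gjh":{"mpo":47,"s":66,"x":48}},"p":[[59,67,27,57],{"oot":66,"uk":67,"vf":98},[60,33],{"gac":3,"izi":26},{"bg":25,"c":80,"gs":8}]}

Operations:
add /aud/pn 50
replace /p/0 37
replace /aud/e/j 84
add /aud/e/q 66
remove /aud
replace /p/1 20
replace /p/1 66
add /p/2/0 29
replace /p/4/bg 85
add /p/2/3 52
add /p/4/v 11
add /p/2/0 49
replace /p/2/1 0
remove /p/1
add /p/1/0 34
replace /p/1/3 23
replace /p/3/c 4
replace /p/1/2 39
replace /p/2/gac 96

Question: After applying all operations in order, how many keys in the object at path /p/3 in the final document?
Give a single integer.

After op 1 (add /aud/pn 50): {"aud":{"e":{"j":49,"ow":10},"gjh":{"mpo":47,"s":66,"x":48},"pn":50},"p":[[59,67,27,57],{"oot":66,"uk":67,"vf":98},[60,33],{"gac":3,"izi":26},{"bg":25,"c":80,"gs":8}]}
After op 2 (replace /p/0 37): {"aud":{"e":{"j":49,"ow":10},"gjh":{"mpo":47,"s":66,"x":48},"pn":50},"p":[37,{"oot":66,"uk":67,"vf":98},[60,33],{"gac":3,"izi":26},{"bg":25,"c":80,"gs":8}]}
After op 3 (replace /aud/e/j 84): {"aud":{"e":{"j":84,"ow":10},"gjh":{"mpo":47,"s":66,"x":48},"pn":50},"p":[37,{"oot":66,"uk":67,"vf":98},[60,33],{"gac":3,"izi":26},{"bg":25,"c":80,"gs":8}]}
After op 4 (add /aud/e/q 66): {"aud":{"e":{"j":84,"ow":10,"q":66},"gjh":{"mpo":47,"s":66,"x":48},"pn":50},"p":[37,{"oot":66,"uk":67,"vf":98},[60,33],{"gac":3,"izi":26},{"bg":25,"c":80,"gs":8}]}
After op 5 (remove /aud): {"p":[37,{"oot":66,"uk":67,"vf":98},[60,33],{"gac":3,"izi":26},{"bg":25,"c":80,"gs":8}]}
After op 6 (replace /p/1 20): {"p":[37,20,[60,33],{"gac":3,"izi":26},{"bg":25,"c":80,"gs":8}]}
After op 7 (replace /p/1 66): {"p":[37,66,[60,33],{"gac":3,"izi":26},{"bg":25,"c":80,"gs":8}]}
After op 8 (add /p/2/0 29): {"p":[37,66,[29,60,33],{"gac":3,"izi":26},{"bg":25,"c":80,"gs":8}]}
After op 9 (replace /p/4/bg 85): {"p":[37,66,[29,60,33],{"gac":3,"izi":26},{"bg":85,"c":80,"gs":8}]}
After op 10 (add /p/2/3 52): {"p":[37,66,[29,60,33,52],{"gac":3,"izi":26},{"bg":85,"c":80,"gs":8}]}
After op 11 (add /p/4/v 11): {"p":[37,66,[29,60,33,52],{"gac":3,"izi":26},{"bg":85,"c":80,"gs":8,"v":11}]}
After op 12 (add /p/2/0 49): {"p":[37,66,[49,29,60,33,52],{"gac":3,"izi":26},{"bg":85,"c":80,"gs":8,"v":11}]}
After op 13 (replace /p/2/1 0): {"p":[37,66,[49,0,60,33,52],{"gac":3,"izi":26},{"bg":85,"c":80,"gs":8,"v":11}]}
After op 14 (remove /p/1): {"p":[37,[49,0,60,33,52],{"gac":3,"izi":26},{"bg":85,"c":80,"gs":8,"v":11}]}
After op 15 (add /p/1/0 34): {"p":[37,[34,49,0,60,33,52],{"gac":3,"izi":26},{"bg":85,"c":80,"gs":8,"v":11}]}
After op 16 (replace /p/1/3 23): {"p":[37,[34,49,0,23,33,52],{"gac":3,"izi":26},{"bg":85,"c":80,"gs":8,"v":11}]}
After op 17 (replace /p/3/c 4): {"p":[37,[34,49,0,23,33,52],{"gac":3,"izi":26},{"bg":85,"c":4,"gs":8,"v":11}]}
After op 18 (replace /p/1/2 39): {"p":[37,[34,49,39,23,33,52],{"gac":3,"izi":26},{"bg":85,"c":4,"gs":8,"v":11}]}
After op 19 (replace /p/2/gac 96): {"p":[37,[34,49,39,23,33,52],{"gac":96,"izi":26},{"bg":85,"c":4,"gs":8,"v":11}]}
Size at path /p/3: 4

Answer: 4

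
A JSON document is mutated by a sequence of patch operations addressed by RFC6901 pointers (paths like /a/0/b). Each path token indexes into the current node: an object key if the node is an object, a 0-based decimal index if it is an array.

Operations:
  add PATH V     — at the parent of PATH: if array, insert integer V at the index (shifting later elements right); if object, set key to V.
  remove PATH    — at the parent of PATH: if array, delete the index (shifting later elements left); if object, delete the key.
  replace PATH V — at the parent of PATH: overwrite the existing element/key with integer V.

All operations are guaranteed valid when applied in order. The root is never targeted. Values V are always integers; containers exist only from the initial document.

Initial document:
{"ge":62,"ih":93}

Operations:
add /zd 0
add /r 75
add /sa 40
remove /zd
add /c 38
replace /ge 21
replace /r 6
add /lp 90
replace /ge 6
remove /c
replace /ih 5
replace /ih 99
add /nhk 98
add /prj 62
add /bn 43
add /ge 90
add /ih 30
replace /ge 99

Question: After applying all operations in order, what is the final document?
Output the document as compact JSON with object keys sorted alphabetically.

Answer: {"bn":43,"ge":99,"ih":30,"lp":90,"nhk":98,"prj":62,"r":6,"sa":40}

Derivation:
After op 1 (add /zd 0): {"ge":62,"ih":93,"zd":0}
After op 2 (add /r 75): {"ge":62,"ih":93,"r":75,"zd":0}
After op 3 (add /sa 40): {"ge":62,"ih":93,"r":75,"sa":40,"zd":0}
After op 4 (remove /zd): {"ge":62,"ih":93,"r":75,"sa":40}
After op 5 (add /c 38): {"c":38,"ge":62,"ih":93,"r":75,"sa":40}
After op 6 (replace /ge 21): {"c":38,"ge":21,"ih":93,"r":75,"sa":40}
After op 7 (replace /r 6): {"c":38,"ge":21,"ih":93,"r":6,"sa":40}
After op 8 (add /lp 90): {"c":38,"ge":21,"ih":93,"lp":90,"r":6,"sa":40}
After op 9 (replace /ge 6): {"c":38,"ge":6,"ih":93,"lp":90,"r":6,"sa":40}
After op 10 (remove /c): {"ge":6,"ih":93,"lp":90,"r":6,"sa":40}
After op 11 (replace /ih 5): {"ge":6,"ih":5,"lp":90,"r":6,"sa":40}
After op 12 (replace /ih 99): {"ge":6,"ih":99,"lp":90,"r":6,"sa":40}
After op 13 (add /nhk 98): {"ge":6,"ih":99,"lp":90,"nhk":98,"r":6,"sa":40}
After op 14 (add /prj 62): {"ge":6,"ih":99,"lp":90,"nhk":98,"prj":62,"r":6,"sa":40}
After op 15 (add /bn 43): {"bn":43,"ge":6,"ih":99,"lp":90,"nhk":98,"prj":62,"r":6,"sa":40}
After op 16 (add /ge 90): {"bn":43,"ge":90,"ih":99,"lp":90,"nhk":98,"prj":62,"r":6,"sa":40}
After op 17 (add /ih 30): {"bn":43,"ge":90,"ih":30,"lp":90,"nhk":98,"prj":62,"r":6,"sa":40}
After op 18 (replace /ge 99): {"bn":43,"ge":99,"ih":30,"lp":90,"nhk":98,"prj":62,"r":6,"sa":40}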